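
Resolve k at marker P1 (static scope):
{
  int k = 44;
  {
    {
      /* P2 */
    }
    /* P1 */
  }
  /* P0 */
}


P1's block does not declare k; resolves to the enclosing declaration at depth 0
k = 44


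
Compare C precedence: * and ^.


'*' is multiplicative (level 10); '^' is bitwise XOR (level 4)
Higher level binds tighter
'*' has higher precedence than '^'


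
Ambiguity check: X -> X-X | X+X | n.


'n-n+n' has two parse trees (no precedence encoded between - and +)
Ambiguous


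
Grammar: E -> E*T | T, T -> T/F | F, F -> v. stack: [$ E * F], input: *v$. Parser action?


'F' (not preceded by T/) is the handle for T -> F
Action: reduce (T -> F)


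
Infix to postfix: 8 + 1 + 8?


Left to right (same or higher precedence on left)
Postfix: 8 1 + 8 +


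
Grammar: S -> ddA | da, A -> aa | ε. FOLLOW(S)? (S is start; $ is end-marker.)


$ ∈ FOLLOW(S). For each A -> αBβ: add FIRST(β)\{ε} to FOLLOW(B); if β nullable, add FOLLOW(A).
FOLLOW(S) = {$}


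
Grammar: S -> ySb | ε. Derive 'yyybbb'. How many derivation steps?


Derivation: S => ySb => yySbb => yyySbbb => yyybbb
Steps: 4


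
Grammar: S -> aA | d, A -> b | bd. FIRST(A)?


Per alternative of A: FIRST(b) = {b}; FIRST(bd) = {b}
FIRST(A) = {b}


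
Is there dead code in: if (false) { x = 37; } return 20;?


condition is constant false, so the whole block is unreachable
Dead: 'if (false) { x = 37; }'


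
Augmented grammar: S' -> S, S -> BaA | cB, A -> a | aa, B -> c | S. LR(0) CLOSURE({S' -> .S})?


Start: S' -> .S
For each item with dot before a nonterminal B, add B -> .γ for every B-production
Closure: [S' -> .S, S -> .BaA, S -> .cB, B -> .c, B -> .S]


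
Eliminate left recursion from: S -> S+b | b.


Left-recursive alternatives: S+b; non-recursive: b
Introduce S': S -> bS', S' -> +bS' | ε


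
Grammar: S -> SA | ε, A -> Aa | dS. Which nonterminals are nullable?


A nonterminal is nullable iff some alternative derives ε (directly, or every symbol in it is nullable)
Nullable: {S}


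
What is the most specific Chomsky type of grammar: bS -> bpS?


LHS has context (more than one symbol) and |LHS| ≤ |RHS|
Classification: Type 1 (Context-Sensitive)


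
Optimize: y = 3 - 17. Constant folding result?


3 - 17 = -14 at compile time
Optimized: y = -14


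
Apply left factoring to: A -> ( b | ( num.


Common prefix: '('
Factored: A -> ( A', A' -> b | num


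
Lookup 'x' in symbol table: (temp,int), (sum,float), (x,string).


Lookup 'x' → type string


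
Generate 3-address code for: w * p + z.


Break into single-operator statements:
t1 = w * p
t2 = t1 + z


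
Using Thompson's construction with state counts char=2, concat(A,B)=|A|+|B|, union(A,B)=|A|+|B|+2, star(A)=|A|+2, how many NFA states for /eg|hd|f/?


Syntax tree has 5 char leaf(s), 2 union(s), 0 star(s)
chars contribute 5×2 = 10; each union adds +2; each star adds +2
Total: 10 + 4 + 0 = 14 states


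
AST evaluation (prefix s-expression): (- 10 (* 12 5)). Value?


Evaluate inner: (* 12 5) = 60
Evaluate root: (- 10 60) = -50
Result: -50


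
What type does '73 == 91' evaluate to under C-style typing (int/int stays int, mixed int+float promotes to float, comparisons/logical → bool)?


Operand types: int == int
Rule: comparison yields bool
Result type: bool


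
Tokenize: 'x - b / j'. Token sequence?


Scan left to right, longest-match per lexeme
Tokens: ID(x), OP(-), ID(b), OP(/), ID(j)


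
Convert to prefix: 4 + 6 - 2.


left-to-right (same/higher precedence on left): tree is (- (+ 4 6) 2)
Prefix: - + 4 6 2


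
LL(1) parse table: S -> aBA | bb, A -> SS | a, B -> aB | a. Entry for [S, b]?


For [S, b]: 'b' ∈ FIRST(bb)
Entry: S -> bb


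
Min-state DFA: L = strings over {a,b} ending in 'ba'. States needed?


Track the longest suffix of input matching a prefix of 'ba': 3 classes (prefixes of length 0..2)
Minimal DFA: 3 states


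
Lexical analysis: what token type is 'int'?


Pattern: reserved word
Type: KEYWORD


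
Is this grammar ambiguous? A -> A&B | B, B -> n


precedence layered via separate nonterminal B: deterministic
Unambiguous


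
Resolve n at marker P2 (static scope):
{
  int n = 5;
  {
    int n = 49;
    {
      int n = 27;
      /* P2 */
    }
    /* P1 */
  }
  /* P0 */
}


n declared in the same block as P2
n = 27


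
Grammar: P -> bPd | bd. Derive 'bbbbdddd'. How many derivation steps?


Derivation: P => bPd => bbPdd => bbbPddd => bbbbdddd
Steps: 4


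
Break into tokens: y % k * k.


Scan left to right, longest-match per lexeme
Tokens: ID(y), OP(%), ID(k), OP(*), ID(k)


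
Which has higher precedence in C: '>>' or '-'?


'-' is additive (level 9); '>>' is shift (level 8)
Higher level binds tighter
'-' has higher precedence than '>>'


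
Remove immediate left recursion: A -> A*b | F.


Left-recursive alternatives: A*b; non-recursive: F
Introduce A': A -> FA', A' -> *bA' | ε


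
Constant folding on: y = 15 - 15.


15 - 15 = 0 at compile time
Optimized: y = 0


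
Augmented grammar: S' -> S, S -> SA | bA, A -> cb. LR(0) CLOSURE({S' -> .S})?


Start: S' -> .S
For each item with dot before a nonterminal B, add B -> .γ for every B-production
Closure: [S' -> .S, S -> .SA, S -> .bA]


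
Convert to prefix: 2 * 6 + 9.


left-to-right (same/higher precedence on left): tree is (+ (* 2 6) 9)
Prefix: + * 2 6 9


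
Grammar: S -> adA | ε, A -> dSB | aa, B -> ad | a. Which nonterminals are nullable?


A nonterminal is nullable iff some alternative derives ε (directly, or every symbol in it is nullable)
Nullable: {S}


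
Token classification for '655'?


Pattern: digits only
Type: INTEGER_LITERAL


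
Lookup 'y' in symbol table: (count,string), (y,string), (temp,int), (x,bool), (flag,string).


Lookup 'y' → type string


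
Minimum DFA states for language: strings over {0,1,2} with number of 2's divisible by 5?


Track (count of 2) mod 5: states 0..4, accept at 0
Minimal DFA: 5 states


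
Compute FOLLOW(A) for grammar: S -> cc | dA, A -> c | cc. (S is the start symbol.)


$ ∈ FOLLOW(S). For each A -> αBβ: add FIRST(β)\{ε} to FOLLOW(B); if β nullable, add FOLLOW(A).
FOLLOW(A) = {$}


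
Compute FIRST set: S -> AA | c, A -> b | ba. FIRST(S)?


Per alternative of S: FIRST(AA) = {b}; FIRST(c) = {c}
FIRST(S) = {b, c}


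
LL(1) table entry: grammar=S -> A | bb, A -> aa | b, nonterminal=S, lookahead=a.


For [S, a]: 'a' ∈ FIRST(A)
Entry: S -> A


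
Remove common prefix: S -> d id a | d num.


Common prefix: 'd'
Factored: S -> d S', S' -> id a | num


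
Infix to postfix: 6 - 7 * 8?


* has higher precedence, evaluate 7*8 first
Postfix: 6 7 8 * -


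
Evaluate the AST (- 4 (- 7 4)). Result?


Evaluate inner: (- 7 4) = 3
Evaluate root: (- 4 3) = 1
Result: 1


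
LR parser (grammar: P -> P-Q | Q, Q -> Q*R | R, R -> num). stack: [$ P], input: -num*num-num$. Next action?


shift '-' to continue P -> P-Q
Action: shift


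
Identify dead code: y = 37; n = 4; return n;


y is assigned but never read
Dead: 'y = 37'


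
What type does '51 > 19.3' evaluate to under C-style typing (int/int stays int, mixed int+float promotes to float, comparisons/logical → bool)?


Operand types: int > float
Rule: comparison yields bool
Result type: bool


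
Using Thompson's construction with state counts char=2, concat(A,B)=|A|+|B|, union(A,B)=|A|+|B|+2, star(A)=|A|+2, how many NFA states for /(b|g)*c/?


Syntax tree has 3 char leaf(s), 1 union(s), 1 star(s)
chars contribute 3×2 = 6; each union adds +2; each star adds +2
Total: 6 + 2 + 2 = 10 states


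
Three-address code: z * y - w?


Break into single-operator statements:
t1 = z * y
t2 = t1 - w


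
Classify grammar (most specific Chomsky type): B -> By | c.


Left-linear: every RHS is a terminal or one nonterminal followed by a terminal
Classification: Type 3 (Regular)


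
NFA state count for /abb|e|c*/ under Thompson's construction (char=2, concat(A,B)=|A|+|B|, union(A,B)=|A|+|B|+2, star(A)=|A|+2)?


Syntax tree has 5 char leaf(s), 2 union(s), 1 star(s)
chars contribute 5×2 = 10; each union adds +2; each star adds +2
Total: 10 + 4 + 2 = 16 states


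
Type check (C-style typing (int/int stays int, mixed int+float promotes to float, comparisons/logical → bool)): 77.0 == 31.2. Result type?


Operand types: float == float
Rule: comparison yields bool
Result type: bool


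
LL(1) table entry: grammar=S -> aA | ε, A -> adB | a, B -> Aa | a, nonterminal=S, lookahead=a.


For [S, a]: 'a' ∈ FIRST(aA)
Entry: S -> aA


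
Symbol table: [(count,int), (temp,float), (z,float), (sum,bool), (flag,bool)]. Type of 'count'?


Lookup 'count' → type int


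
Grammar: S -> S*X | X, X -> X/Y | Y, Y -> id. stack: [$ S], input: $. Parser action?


start symbol S on stack, input exhausted
Action: accept


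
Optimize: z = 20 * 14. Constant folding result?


20 * 14 = 280 at compile time
Optimized: z = 280


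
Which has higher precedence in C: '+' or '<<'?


'+' is additive (level 9); '<<' is shift (level 8)
Higher level binds tighter
'+' has higher precedence than '<<'


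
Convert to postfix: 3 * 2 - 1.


Left to right (same or higher precedence on left)
Postfix: 3 2 * 1 -


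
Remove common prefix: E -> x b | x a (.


Common prefix: 'x'
Factored: E -> x E', E' -> b | a (


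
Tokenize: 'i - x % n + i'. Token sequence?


Scan left to right, longest-match per lexeme
Tokens: ID(i), OP(-), ID(x), OP(%), ID(n), OP(+), ID(i)


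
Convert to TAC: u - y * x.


Break into single-operator statements:
t1 = y * x
t2 = u - t1


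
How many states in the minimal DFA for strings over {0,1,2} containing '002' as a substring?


KMP-style automaton: 3 progress states + 1 absorbing accept = 4
Minimal DFA: 4 states


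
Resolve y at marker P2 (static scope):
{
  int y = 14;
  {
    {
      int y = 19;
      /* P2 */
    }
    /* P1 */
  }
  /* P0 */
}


y declared in the same block as P2
y = 19


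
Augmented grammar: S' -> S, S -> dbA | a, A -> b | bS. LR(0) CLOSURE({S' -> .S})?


Start: S' -> .S
For each item with dot before a nonterminal B, add B -> .γ for every B-production
Closure: [S' -> .S, S -> .dbA, S -> .a]


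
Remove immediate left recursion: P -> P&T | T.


Left-recursive alternatives: P&T; non-recursive: T
Introduce P': P -> TP', P' -> &TP' | ε


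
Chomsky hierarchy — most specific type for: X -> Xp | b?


Left-linear: every RHS is a terminal or one nonterminal followed by a terminal
Classification: Type 3 (Regular)


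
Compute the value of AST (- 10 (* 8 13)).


Evaluate inner: (* 8 13) = 104
Evaluate root: (- 10 104) = -94
Result: -94


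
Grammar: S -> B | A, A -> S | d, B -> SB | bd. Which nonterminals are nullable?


A nonterminal is nullable iff some alternative derives ε (directly, or every symbol in it is nullable)
Nullable: {}


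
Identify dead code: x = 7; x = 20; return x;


first assignment to x is overwritten before any read
Dead: 'x = 7'


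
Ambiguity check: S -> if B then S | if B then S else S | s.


dangling else: 'if B then if B then s else s' parses two ways
Ambiguous


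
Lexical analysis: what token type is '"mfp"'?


Pattern: double-quoted sequence
Type: STRING_LITERAL


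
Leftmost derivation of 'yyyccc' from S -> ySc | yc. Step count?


Derivation: S => ySc => yyScc => yyyccc
Steps: 3


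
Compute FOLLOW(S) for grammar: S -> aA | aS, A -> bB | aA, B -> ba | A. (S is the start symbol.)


$ ∈ FOLLOW(S). For each A -> αBβ: add FIRST(β)\{ε} to FOLLOW(B); if β nullable, add FOLLOW(A).
FOLLOW(S) = {$}


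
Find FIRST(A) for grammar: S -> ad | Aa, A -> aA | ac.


Per alternative of A: FIRST(aA) = {a}; FIRST(ac) = {a}
FIRST(A) = {a}


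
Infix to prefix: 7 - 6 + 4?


left-to-right (same/higher precedence on left): tree is (+ (- 7 6) 4)
Prefix: + - 7 6 4


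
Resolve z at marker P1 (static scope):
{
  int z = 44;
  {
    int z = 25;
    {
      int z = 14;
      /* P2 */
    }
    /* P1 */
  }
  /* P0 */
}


z declared in the same block as P1
z = 25


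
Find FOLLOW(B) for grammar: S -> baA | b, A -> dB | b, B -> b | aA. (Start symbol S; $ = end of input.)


$ ∈ FOLLOW(S). For each A -> αBβ: add FIRST(β)\{ε} to FOLLOW(B); if β nullable, add FOLLOW(A).
FOLLOW(B) = {$}


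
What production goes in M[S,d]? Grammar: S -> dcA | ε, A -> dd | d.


For [S, d]: 'd' ∈ FIRST(dcA)
Entry: S -> dcA


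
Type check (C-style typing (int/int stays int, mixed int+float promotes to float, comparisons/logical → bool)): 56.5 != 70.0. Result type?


Operand types: float != float
Rule: comparison yields bool
Result type: bool


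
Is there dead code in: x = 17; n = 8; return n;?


x is assigned but never read
Dead: 'x = 17'


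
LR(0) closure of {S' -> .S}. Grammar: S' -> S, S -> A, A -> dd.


Start: S' -> .S
For each item with dot before a nonterminal B, add B -> .γ for every B-production
Closure: [S' -> .S, S -> .A, A -> .dd]


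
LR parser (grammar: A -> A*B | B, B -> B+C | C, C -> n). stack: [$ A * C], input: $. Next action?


'C' (not preceded by B+) is the handle for B -> C
Action: reduce (B -> C)


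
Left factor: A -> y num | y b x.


Common prefix: 'y'
Factored: A -> y A', A' -> num | b x


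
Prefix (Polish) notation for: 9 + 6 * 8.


'*' binds tighter: tree is (+ 9 (* 6 8))
Prefix: + 9 * 6 8


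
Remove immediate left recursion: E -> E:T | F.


Left-recursive alternatives: E:T; non-recursive: F
Introduce E': E -> FE', E' -> :TE' | ε


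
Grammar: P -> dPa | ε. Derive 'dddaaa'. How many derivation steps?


Derivation: P => dPa => ddPaa => dddPaaa => dddaaa
Steps: 4


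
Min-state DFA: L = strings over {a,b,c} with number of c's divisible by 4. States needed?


Track (count of c) mod 4: states 0..3, accept at 0
Minimal DFA: 4 states


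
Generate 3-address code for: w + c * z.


Break into single-operator statements:
t1 = c * z
t2 = w + t1


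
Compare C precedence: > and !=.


'>' is relational (level 7); '!=' is equality (level 6)
Higher level binds tighter
'>' has higher precedence than '!='


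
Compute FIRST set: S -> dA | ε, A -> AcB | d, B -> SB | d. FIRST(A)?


Per alternative of A: FIRST(AcB) = {d}; FIRST(d) = {d}
FIRST(A) = {d}


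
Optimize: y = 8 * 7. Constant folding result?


8 * 7 = 56 at compile time
Optimized: y = 56


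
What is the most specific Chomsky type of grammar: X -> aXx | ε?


Single nonterminal LHS, but a^n x^n is not regular
Classification: Type 2 (Context-Free)


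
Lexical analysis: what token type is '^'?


Pattern: operator symbol
Type: OPERATOR


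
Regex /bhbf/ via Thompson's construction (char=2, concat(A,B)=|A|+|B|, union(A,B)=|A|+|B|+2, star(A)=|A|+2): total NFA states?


Syntax tree has 4 char leaf(s), 0 union(s), 0 star(s)
chars contribute 4×2 = 8; each union adds +2; each star adds +2
Total: 8 + 0 + 0 = 8 states


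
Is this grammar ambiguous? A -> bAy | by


balanced b^n…y^n: each string has a unique parse
Unambiguous


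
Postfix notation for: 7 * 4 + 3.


Left to right (same or higher precedence on left)
Postfix: 7 4 * 3 +


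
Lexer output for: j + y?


Scan left to right, longest-match per lexeme
Tokens: ID(j), OP(+), ID(y)


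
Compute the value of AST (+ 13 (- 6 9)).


Evaluate inner: (- 6 9) = -3
Evaluate root: (+ 13 -3) = 10
Result: 10


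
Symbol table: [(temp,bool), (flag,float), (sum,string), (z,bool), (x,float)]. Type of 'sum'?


Lookup 'sum' → type string


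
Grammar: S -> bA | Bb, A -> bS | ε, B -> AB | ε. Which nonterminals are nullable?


A nonterminal is nullable iff some alternative derives ε (directly, or every symbol in it is nullable)
Nullable: {A, B}


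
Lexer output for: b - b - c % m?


Scan left to right, longest-match per lexeme
Tokens: ID(b), OP(-), ID(b), OP(-), ID(c), OP(%), ID(m)


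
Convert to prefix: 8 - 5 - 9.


left-to-right (same/higher precedence on left): tree is (- (- 8 5) 9)
Prefix: - - 8 5 9


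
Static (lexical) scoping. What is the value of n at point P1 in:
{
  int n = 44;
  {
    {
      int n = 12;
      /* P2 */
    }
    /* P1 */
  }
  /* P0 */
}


P1's block does not declare n; resolves to the enclosing declaration at depth 0
n = 44


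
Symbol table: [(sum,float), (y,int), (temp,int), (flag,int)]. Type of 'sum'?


Lookup 'sum' → type float


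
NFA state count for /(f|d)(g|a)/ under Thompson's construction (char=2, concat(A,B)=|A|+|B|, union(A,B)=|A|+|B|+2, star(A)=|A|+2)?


Syntax tree has 4 char leaf(s), 2 union(s), 0 star(s)
chars contribute 4×2 = 8; each union adds +2; each star adds +2
Total: 8 + 4 + 0 = 12 states


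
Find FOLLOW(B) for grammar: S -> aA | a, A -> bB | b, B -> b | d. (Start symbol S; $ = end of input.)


$ ∈ FOLLOW(S). For each A -> αBβ: add FIRST(β)\{ε} to FOLLOW(B); if β nullable, add FOLLOW(A).
FOLLOW(B) = {$}


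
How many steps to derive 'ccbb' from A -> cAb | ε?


Derivation: A => cAb => ccAbb => ccbb
Steps: 3


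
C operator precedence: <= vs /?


'/' is multiplicative (level 10); '<=' is relational (level 7)
Higher level binds tighter
'/' has higher precedence than '<='


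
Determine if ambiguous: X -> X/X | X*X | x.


'x/x*x' has two parse trees (no precedence encoded between / and *)
Ambiguous


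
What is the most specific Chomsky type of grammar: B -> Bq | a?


Left-linear: every RHS is a terminal or one nonterminal followed by a terminal
Classification: Type 3 (Regular)


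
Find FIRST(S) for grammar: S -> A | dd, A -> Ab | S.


Per alternative of S: FIRST(A) = {d}; FIRST(dd) = {d}
FIRST(S) = {d}


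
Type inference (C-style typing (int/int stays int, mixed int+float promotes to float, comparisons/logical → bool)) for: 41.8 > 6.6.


Operand types: float > float
Rule: comparison yields bool
Result type: bool


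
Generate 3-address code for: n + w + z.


Break into single-operator statements:
t1 = n + w
t2 = t1 + z


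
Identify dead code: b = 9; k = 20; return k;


b is assigned but never read
Dead: 'b = 9'


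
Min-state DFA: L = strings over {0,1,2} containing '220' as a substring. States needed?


KMP-style automaton: 3 progress states + 1 absorbing accept = 4
Minimal DFA: 4 states


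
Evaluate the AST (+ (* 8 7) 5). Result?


Evaluate inner: (* 8 7) = 56
Evaluate root: (+ 56 5) = 61
Result: 61


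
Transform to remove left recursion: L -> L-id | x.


Left-recursive alternatives: L-id; non-recursive: x
Introduce L': L -> xL', L' -> -idL' | ε


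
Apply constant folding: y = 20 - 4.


20 - 4 = 16 at compile time
Optimized: y = 16


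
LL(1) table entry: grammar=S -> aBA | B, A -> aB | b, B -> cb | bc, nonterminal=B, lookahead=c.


For [B, c]: 'c' ∈ FIRST(cb)
Entry: B -> cb


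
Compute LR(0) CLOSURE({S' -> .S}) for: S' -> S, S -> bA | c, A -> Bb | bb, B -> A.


Start: S' -> .S
For each item with dot before a nonterminal B, add B -> .γ for every B-production
Closure: [S' -> .S, S -> .bA, S -> .c]


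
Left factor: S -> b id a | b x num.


Common prefix: 'b'
Factored: S -> b S', S' -> id a | x num


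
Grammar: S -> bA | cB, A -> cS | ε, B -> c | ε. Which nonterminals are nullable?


A nonterminal is nullable iff some alternative derives ε (directly, or every symbol in it is nullable)
Nullable: {A, B}


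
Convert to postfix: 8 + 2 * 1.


* has higher precedence, evaluate 2*1 first
Postfix: 8 2 1 * +


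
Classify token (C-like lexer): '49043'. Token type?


Pattern: digits only
Type: INTEGER_LITERAL


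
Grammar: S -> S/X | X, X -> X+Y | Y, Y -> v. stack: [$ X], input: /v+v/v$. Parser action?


lookahead ∉ {+} so X won't extend; reduce S -> X
Action: reduce (S -> X)


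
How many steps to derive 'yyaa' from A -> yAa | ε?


Derivation: A => yAa => yyAaa => yyaa
Steps: 3


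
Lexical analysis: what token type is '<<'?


Pattern: operator symbol
Type: OPERATOR


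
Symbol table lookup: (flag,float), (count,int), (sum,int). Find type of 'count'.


Lookup 'count' → type int


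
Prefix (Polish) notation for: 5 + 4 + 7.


left-to-right (same/higher precedence on left): tree is (+ (+ 5 4) 7)
Prefix: + + 5 4 7


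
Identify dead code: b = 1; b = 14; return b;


first assignment to b is overwritten before any read
Dead: 'b = 1'


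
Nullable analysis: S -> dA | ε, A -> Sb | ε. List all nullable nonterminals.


A nonterminal is nullable iff some alternative derives ε (directly, or every symbol in it is nullable)
Nullable: {A, S}


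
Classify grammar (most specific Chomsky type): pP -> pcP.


LHS has context (more than one symbol) and |LHS| ≤ |RHS|
Classification: Type 1 (Context-Sensitive)


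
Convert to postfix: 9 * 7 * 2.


Left to right (same or higher precedence on left)
Postfix: 9 7 * 2 *


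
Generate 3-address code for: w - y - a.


Break into single-operator statements:
t1 = w - y
t2 = t1 - a


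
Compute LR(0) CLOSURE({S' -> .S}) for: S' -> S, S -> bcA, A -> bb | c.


Start: S' -> .S
For each item with dot before a nonterminal B, add B -> .γ for every B-production
Closure: [S' -> .S, S -> .bcA]


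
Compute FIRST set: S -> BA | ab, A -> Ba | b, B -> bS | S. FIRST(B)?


Per alternative of B: FIRST(bS) = {b}; FIRST(S) = {a, b}
FIRST(B) = {a, b}


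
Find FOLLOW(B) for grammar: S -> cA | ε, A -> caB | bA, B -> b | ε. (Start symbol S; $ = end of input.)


$ ∈ FOLLOW(S). For each A -> αBβ: add FIRST(β)\{ε} to FOLLOW(B); if β nullable, add FOLLOW(A).
FOLLOW(B) = {$}


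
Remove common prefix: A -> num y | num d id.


Common prefix: 'num'
Factored: A -> num A', A' -> y | d id


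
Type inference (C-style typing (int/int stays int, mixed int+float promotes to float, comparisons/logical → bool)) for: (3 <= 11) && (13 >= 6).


Operand types: bool && bool
Rule: logical operators take bool operands and yield bool
Result type: bool


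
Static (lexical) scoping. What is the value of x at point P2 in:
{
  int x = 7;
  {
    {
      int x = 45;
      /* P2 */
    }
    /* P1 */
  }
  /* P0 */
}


x declared in the same block as P2
x = 45


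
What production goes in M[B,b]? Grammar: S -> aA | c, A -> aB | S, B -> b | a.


For [B, b]: 'b' ∈ FIRST(b)
Entry: B -> b


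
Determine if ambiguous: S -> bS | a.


right-linear, alternatives start with distinct terminals 'b' vs 'a': unique leftmost derivation
Unambiguous


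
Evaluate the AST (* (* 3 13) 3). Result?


Evaluate inner: (* 3 13) = 39
Evaluate root: (* 39 3) = 117
Result: 117


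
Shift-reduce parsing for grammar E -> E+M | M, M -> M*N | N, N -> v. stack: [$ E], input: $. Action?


start symbol E on stack, input exhausted
Action: accept


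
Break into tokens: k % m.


Scan left to right, longest-match per lexeme
Tokens: ID(k), OP(%), ID(m)


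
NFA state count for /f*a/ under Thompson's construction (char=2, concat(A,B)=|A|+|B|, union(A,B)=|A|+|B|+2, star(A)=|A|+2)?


Syntax tree has 2 char leaf(s), 0 union(s), 1 star(s)
chars contribute 2×2 = 4; each union adds +2; each star adds +2
Total: 4 + 0 + 2 = 6 states


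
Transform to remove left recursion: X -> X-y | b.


Left-recursive alternatives: X-y; non-recursive: b
Introduce X': X -> bX', X' -> -yX' | ε


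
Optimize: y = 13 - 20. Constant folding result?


13 - 20 = -7 at compile time
Optimized: y = -7


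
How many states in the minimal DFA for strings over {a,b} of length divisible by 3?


Track length mod 3: states 0..2, accept at 0
Minimal DFA: 3 states


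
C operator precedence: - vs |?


'-' is additive (level 9); '|' is bitwise OR (level 3)
Higher level binds tighter
'-' has higher precedence than '|'


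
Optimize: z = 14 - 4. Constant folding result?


14 - 4 = 10 at compile time
Optimized: z = 10


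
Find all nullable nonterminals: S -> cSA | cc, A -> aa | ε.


A nonterminal is nullable iff some alternative derives ε (directly, or every symbol in it is nullable)
Nullable: {A}


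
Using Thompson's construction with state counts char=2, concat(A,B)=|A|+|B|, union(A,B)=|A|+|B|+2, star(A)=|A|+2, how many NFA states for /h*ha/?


Syntax tree has 3 char leaf(s), 0 union(s), 1 star(s)
chars contribute 3×2 = 6; each union adds +2; each star adds +2
Total: 6 + 0 + 2 = 8 states


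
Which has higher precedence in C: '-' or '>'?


'-' is additive (level 9); '>' is relational (level 7)
Higher level binds tighter
'-' has higher precedence than '>'


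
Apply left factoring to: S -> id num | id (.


Common prefix: 'id'
Factored: S -> id S', S' -> num | (


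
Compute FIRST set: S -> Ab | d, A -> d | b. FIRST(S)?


Per alternative of S: FIRST(Ab) = {b, d}; FIRST(d) = {d}
FIRST(S) = {b, d}


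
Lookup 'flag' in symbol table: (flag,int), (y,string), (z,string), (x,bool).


Lookup 'flag' → type int


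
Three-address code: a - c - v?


Break into single-operator statements:
t1 = a - c
t2 = t1 - v


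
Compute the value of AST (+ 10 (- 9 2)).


Evaluate inner: (- 9 2) = 7
Evaluate root: (+ 10 7) = 17
Result: 17


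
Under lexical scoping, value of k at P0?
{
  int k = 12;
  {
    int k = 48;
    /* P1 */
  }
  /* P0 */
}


k declared in the same block as P0
k = 12


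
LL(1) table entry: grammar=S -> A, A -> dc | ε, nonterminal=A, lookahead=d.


For [A, d]: 'd' ∈ FIRST(dc)
Entry: A -> dc


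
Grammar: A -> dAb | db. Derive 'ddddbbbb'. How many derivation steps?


Derivation: A => dAb => ddAbb => dddAbbb => ddddbbbb
Steps: 4


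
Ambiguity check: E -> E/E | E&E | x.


'x/x&x' has two parse trees (no precedence encoded between / and &)
Ambiguous


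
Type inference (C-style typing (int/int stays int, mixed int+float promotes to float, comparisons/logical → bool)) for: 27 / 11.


Operand types: int / int
Rule: mixed int/float promotes to float; int/int stays int
Result type: int


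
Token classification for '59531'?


Pattern: digits only
Type: INTEGER_LITERAL


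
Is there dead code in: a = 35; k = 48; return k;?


a is assigned but never read
Dead: 'a = 35'


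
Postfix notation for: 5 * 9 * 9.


Left to right (same or higher precedence on left)
Postfix: 5 9 * 9 *


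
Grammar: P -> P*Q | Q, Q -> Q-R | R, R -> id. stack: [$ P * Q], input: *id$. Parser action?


handle 'P*Q' on top; lookahead ∈ FOLLOW(P) = {*, $}
Action: reduce (P -> P*Q)


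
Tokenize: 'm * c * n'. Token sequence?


Scan left to right, longest-match per lexeme
Tokens: ID(m), OP(*), ID(c), OP(*), ID(n)


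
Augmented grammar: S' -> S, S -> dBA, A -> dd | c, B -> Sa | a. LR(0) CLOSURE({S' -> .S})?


Start: S' -> .S
For each item with dot before a nonterminal B, add B -> .γ for every B-production
Closure: [S' -> .S, S -> .dBA]


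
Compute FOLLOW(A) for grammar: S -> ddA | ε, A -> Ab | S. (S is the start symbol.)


$ ∈ FOLLOW(S). For each A -> αBβ: add FIRST(β)\{ε} to FOLLOW(B); if β nullable, add FOLLOW(A).
FOLLOW(A) = {$, b}


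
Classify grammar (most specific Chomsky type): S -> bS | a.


Right-linear: every RHS is a terminal or a terminal followed by one nonterminal
Classification: Type 3 (Regular)


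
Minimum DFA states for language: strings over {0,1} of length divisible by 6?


Track length mod 6: states 0..5, accept at 0
Minimal DFA: 6 states


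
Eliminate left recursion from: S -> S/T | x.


Left-recursive alternatives: S/T; non-recursive: x
Introduce S': S -> xS', S' -> /TS' | ε


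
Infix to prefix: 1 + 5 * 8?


'*' binds tighter: tree is (+ 1 (* 5 8))
Prefix: + 1 * 5 8


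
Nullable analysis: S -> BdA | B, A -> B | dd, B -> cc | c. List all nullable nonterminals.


A nonterminal is nullable iff some alternative derives ε (directly, or every symbol in it is nullable)
Nullable: {}


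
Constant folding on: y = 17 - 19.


17 - 19 = -2 at compile time
Optimized: y = -2


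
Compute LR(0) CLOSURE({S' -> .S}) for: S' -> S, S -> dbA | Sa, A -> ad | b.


Start: S' -> .S
For each item with dot before a nonterminal B, add B -> .γ for every B-production
Closure: [S' -> .S, S -> .dbA, S -> .Sa]


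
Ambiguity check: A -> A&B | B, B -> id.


precedence layered via separate nonterminal B: deterministic
Unambiguous


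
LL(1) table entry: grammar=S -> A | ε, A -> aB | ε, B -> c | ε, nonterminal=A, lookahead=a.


For [A, a]: 'a' ∈ FIRST(aB)
Entry: A -> aB


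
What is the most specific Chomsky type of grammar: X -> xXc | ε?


Single nonterminal LHS, but x^n c^n is not regular
Classification: Type 2 (Context-Free)


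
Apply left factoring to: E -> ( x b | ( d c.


Common prefix: '('
Factored: E -> ( E', E' -> x b | d c


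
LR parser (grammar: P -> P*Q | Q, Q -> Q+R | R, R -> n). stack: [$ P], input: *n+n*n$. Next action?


shift '*' to continue P -> P*Q
Action: shift


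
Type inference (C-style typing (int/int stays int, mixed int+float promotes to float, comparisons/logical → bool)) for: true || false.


Operand types: bool || bool
Rule: logical operators take bool operands and yield bool
Result type: bool


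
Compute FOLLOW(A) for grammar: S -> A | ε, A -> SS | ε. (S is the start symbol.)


$ ∈ FOLLOW(S). For each A -> αBβ: add FIRST(β)\{ε} to FOLLOW(B); if β nullable, add FOLLOW(A).
FOLLOW(A) = {$}


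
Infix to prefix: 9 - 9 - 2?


left-to-right (same/higher precedence on left): tree is (- (- 9 9) 2)
Prefix: - - 9 9 2


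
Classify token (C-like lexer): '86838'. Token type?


Pattern: digits only
Type: INTEGER_LITERAL


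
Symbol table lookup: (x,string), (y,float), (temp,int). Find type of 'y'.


Lookup 'y' → type float


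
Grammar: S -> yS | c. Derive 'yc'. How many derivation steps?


Derivation: S => yS => yc
Steps: 2


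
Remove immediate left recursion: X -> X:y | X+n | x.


Left-recursive alternatives: X:y, X+n; non-recursive: x
Introduce X': X -> xX', X' -> :yX' | +nX' | ε


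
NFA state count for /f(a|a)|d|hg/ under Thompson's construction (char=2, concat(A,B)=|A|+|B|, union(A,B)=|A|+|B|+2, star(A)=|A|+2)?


Syntax tree has 6 char leaf(s), 3 union(s), 0 star(s)
chars contribute 6×2 = 12; each union adds +2; each star adds +2
Total: 12 + 6 + 0 = 18 states


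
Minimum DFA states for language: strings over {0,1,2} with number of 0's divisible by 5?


Track (count of 0) mod 5: states 0..4, accept at 0
Minimal DFA: 5 states


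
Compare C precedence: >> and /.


'/' is multiplicative (level 10); '>>' is shift (level 8)
Higher level binds tighter
'/' has higher precedence than '>>'


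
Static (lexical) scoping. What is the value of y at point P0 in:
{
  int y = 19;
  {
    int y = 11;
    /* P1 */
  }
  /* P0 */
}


y declared in the same block as P0
y = 19


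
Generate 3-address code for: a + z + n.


Break into single-operator statements:
t1 = a + z
t2 = t1 + n


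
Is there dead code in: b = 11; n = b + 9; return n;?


b is read by n's definition; n is returned
No dead code


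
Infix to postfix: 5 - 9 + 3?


Left to right (same or higher precedence on left)
Postfix: 5 9 - 3 +


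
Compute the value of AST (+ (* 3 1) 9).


Evaluate inner: (* 3 1) = 3
Evaluate root: (+ 3 9) = 12
Result: 12


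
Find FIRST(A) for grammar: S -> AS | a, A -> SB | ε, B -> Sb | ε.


Per alternative of A: FIRST(SB) = {a}; FIRST(ε) = {ε}
FIRST(A) = {a, ε}


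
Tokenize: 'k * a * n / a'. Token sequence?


Scan left to right, longest-match per lexeme
Tokens: ID(k), OP(*), ID(a), OP(*), ID(n), OP(/), ID(a)


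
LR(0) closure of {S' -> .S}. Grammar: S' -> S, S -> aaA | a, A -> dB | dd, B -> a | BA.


Start: S' -> .S
For each item with dot before a nonterminal B, add B -> .γ for every B-production
Closure: [S' -> .S, S -> .aaA, S -> .a]


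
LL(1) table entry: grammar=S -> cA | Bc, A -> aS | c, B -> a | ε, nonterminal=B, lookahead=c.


For [B, c]: ε is nullable and 'c' ∈ FOLLOW(B)
Entry: B -> ε


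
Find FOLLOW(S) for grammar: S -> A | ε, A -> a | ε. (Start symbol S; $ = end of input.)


$ ∈ FOLLOW(S). For each A -> αBβ: add FIRST(β)\{ε} to FOLLOW(B); if β nullable, add FOLLOW(A).
FOLLOW(S) = {$}


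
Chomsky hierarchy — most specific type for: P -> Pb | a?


Left-linear: every RHS is a terminal or one nonterminal followed by a terminal
Classification: Type 3 (Regular)


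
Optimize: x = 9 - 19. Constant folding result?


9 - 19 = -10 at compile time
Optimized: x = -10


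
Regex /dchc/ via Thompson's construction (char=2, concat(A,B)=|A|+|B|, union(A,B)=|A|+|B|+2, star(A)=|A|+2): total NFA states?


Syntax tree has 4 char leaf(s), 0 union(s), 0 star(s)
chars contribute 4×2 = 8; each union adds +2; each star adds +2
Total: 8 + 0 + 0 = 8 states


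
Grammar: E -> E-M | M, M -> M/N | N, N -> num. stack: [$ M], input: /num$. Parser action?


shift '/' to continue M -> M/N
Action: shift


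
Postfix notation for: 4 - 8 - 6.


Left to right (same or higher precedence on left)
Postfix: 4 8 - 6 -


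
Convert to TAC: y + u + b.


Break into single-operator statements:
t1 = y + u
t2 = t1 + b


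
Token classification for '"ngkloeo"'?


Pattern: double-quoted sequence
Type: STRING_LITERAL


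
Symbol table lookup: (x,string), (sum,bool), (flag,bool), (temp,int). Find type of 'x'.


Lookup 'x' → type string


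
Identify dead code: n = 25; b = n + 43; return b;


n is read by b's definition; b is returned
No dead code


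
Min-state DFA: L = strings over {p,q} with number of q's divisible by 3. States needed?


Track (count of q) mod 3: states 0..2, accept at 0
Minimal DFA: 3 states


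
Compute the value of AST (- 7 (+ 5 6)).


Evaluate inner: (+ 5 6) = 11
Evaluate root: (- 7 11) = -4
Result: -4


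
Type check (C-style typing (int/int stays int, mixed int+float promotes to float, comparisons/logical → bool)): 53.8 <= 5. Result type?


Operand types: float <= int
Rule: comparison yields bool
Result type: bool


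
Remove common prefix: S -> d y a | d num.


Common prefix: 'd'
Factored: S -> d S', S' -> y a | num


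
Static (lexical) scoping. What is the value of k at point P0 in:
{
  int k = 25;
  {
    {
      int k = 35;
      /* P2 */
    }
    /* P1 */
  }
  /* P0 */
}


k declared in the same block as P0
k = 25


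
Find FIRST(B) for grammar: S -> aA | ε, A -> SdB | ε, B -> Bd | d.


Per alternative of B: FIRST(Bd) = {d}; FIRST(d) = {d}
FIRST(B) = {d}


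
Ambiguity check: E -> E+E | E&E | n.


'n+n&n' has two parse trees (no precedence encoded between + and &)
Ambiguous


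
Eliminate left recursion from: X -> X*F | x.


Left-recursive alternatives: X*F; non-recursive: x
Introduce X': X -> xX', X' -> *FX' | ε


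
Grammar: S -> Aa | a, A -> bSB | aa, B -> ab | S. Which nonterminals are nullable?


A nonterminal is nullable iff some alternative derives ε (directly, or every symbol in it is nullable)
Nullable: {}


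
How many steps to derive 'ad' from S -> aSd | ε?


Derivation: S => aSd => ad
Steps: 2


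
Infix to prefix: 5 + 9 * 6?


'*' binds tighter: tree is (+ 5 (* 9 6))
Prefix: + 5 * 9 6


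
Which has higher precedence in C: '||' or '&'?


'&' is bitwise AND (level 5); '||' is logical OR (level 1)
Higher level binds tighter
'&' has higher precedence than '||'


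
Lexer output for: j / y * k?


Scan left to right, longest-match per lexeme
Tokens: ID(j), OP(/), ID(y), OP(*), ID(k)


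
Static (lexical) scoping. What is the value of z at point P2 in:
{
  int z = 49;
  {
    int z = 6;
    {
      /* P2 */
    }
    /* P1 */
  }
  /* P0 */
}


P2's block does not declare z; resolves to the enclosing declaration at depth 1
z = 6


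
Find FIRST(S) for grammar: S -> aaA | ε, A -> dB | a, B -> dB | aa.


Per alternative of S: FIRST(aaA) = {a}; FIRST(ε) = {ε}
FIRST(S) = {a, ε}


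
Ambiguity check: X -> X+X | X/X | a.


'a+a/a' has two parse trees (no precedence encoded between + and /)
Ambiguous


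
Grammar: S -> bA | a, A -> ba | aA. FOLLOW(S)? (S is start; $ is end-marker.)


$ ∈ FOLLOW(S). For each A -> αBβ: add FIRST(β)\{ε} to FOLLOW(B); if β nullable, add FOLLOW(A).
FOLLOW(S) = {$}


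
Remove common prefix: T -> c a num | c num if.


Common prefix: 'c'
Factored: T -> c T', T' -> a num | num if


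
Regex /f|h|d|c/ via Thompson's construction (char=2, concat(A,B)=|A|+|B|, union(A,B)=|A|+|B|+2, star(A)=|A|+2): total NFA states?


Syntax tree has 4 char leaf(s), 3 union(s), 0 star(s)
chars contribute 4×2 = 8; each union adds +2; each star adds +2
Total: 8 + 6 + 0 = 14 states


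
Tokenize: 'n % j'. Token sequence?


Scan left to right, longest-match per lexeme
Tokens: ID(n), OP(%), ID(j)


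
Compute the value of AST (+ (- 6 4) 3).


Evaluate inner: (- 6 4) = 2
Evaluate root: (+ 2 3) = 5
Result: 5


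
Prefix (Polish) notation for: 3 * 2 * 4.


left-to-right (same/higher precedence on left): tree is (* (* 3 2) 4)
Prefix: * * 3 2 4


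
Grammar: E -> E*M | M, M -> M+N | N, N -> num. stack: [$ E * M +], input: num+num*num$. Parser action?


no handle; shift 'num'
Action: shift


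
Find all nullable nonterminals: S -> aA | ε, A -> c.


A nonterminal is nullable iff some alternative derives ε (directly, or every symbol in it is nullable)
Nullable: {S}


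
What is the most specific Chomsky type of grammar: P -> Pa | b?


Left-linear: every RHS is a terminal or one nonterminal followed by a terminal
Classification: Type 3 (Regular)


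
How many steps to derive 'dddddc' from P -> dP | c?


Derivation: P => dP => ddP => dddP => ddddP => dddddP => dddddc
Steps: 6


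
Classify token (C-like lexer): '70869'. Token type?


Pattern: digits only
Type: INTEGER_LITERAL


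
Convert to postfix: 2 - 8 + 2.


Left to right (same or higher precedence on left)
Postfix: 2 8 - 2 +


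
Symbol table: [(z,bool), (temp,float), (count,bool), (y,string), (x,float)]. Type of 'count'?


Lookup 'count' → type bool


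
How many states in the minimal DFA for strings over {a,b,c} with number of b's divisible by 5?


Track (count of b) mod 5: states 0..4, accept at 0
Minimal DFA: 5 states


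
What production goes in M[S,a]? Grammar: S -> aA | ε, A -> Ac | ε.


For [S, a]: 'a' ∈ FIRST(aA)
Entry: S -> aA


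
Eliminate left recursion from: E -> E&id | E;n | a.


Left-recursive alternatives: E&id, E;n; non-recursive: a
Introduce E': E -> aE', E' -> &idE' | ;nE' | ε


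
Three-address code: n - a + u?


Break into single-operator statements:
t1 = n - a
t2 = t1 + u


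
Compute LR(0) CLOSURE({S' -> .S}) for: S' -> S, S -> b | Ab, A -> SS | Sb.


Start: S' -> .S
For each item with dot before a nonterminal B, add B -> .γ for every B-production
Closure: [S' -> .S, S -> .b, S -> .Ab, A -> .SS, A -> .Sb]


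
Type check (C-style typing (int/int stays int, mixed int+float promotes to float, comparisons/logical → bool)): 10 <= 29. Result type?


Operand types: int <= int
Rule: comparison yields bool
Result type: bool
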